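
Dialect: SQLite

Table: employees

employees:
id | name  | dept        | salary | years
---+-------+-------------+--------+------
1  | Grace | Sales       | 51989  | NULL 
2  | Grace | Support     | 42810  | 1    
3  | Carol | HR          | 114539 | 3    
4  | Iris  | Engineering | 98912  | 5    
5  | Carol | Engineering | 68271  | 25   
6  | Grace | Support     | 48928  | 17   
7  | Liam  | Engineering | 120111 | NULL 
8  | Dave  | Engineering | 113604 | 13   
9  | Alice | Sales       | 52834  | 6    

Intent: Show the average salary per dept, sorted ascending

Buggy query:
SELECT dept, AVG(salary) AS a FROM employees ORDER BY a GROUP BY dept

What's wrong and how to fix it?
Bug: ORDER BY appears before GROUP BY; SQL clause order requires GROUP BY first

Fix: Reorder: SELECT … FROM … GROUP BY … ORDER BY …

Corrected query:
SELECT dept, AVG(salary) AS a FROM employees GROUP BY dept ORDER BY a

Result:
dept        | a       
------------+---------
Support     | 45869   
Sales       | 52411.5 
Engineering | 100224.5
HR          | 114539  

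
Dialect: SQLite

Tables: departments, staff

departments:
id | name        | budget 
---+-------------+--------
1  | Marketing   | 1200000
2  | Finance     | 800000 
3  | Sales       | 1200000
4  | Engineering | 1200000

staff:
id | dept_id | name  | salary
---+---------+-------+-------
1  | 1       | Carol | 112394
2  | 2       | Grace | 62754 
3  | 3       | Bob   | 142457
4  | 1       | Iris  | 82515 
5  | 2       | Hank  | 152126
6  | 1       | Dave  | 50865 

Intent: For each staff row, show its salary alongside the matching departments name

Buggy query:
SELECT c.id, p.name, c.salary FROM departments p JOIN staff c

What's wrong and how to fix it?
Bug: JOIN with no ON clause produces a cartesian product; every staff row pairs with every departments row

Fix: Specify the join condition linking the foreign key to the parent id

Corrected query:
SELECT c.id, p.name, c.salary FROM departments p JOIN staff c ON c.dept_id = p.id

Result:
id | name      | salary
---+-----------+-------
1  | Marketing | 112394
2  | Finance   | 62754 
3  | Sales     | 142457
4  | Marketing | 82515 
5  | Finance   | 152126
6  | Marketing | 50865 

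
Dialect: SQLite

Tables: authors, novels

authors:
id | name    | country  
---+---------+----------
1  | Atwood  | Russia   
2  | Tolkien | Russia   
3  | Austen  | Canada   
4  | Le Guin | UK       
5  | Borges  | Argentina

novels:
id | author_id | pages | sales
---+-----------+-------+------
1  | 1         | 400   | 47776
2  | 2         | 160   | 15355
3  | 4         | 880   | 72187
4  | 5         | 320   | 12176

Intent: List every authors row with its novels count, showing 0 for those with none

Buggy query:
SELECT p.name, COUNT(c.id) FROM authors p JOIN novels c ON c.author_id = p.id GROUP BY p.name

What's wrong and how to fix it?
Bug: An inner join excludes parents with zero children

Fix: Use LEFT JOIN so parents without children still appear (COUNT(c.id) gives 0)

Corrected query:
SELECT p.name, COUNT(c.id) FROM authors p LEFT JOIN novels c ON c.author_id = p.id GROUP BY p.name

Result:
name    | COUNT(c.id)
--------+------------
Atwood  | 1          
Austen  | 0          
Borges  | 1          
Le Guin | 1          
Tolkien | 1          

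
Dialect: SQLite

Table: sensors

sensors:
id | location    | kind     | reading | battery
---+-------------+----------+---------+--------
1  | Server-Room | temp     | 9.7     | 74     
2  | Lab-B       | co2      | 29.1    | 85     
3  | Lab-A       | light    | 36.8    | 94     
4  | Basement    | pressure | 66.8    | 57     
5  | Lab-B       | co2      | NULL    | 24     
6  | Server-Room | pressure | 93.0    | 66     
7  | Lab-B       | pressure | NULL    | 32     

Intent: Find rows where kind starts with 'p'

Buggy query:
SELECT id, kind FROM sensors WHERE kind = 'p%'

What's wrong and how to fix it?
Bug: '=' compares the literal string including the % character; pattern matching needs LIKE

Fix: Replace '=' with LIKE so 'p%' is treated as a pattern

Corrected query:
SELECT id, kind FROM sensors WHERE kind LIKE 'p%'

Result:
id | kind    
---+---------
4  | pressure
6  | pressure
7  | pressure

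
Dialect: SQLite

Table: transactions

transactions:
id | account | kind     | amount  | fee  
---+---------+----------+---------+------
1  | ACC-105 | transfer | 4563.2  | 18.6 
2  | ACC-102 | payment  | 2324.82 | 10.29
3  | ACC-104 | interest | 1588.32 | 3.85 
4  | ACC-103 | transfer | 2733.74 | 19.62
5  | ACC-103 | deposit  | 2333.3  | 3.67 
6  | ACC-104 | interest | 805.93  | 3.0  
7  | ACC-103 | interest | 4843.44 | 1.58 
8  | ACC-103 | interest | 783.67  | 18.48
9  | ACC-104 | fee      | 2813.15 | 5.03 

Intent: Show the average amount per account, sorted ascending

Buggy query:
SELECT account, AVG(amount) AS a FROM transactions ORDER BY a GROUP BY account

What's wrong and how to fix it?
Bug: GROUP BY must precede ORDER BY

Fix: Move ORDER BY to the end, after GROUP BY

Corrected query:
SELECT account, AVG(amount) AS a FROM transactions GROUP BY account ORDER BY a

Result:
account | a        
--------+----------
ACC-104 | 1735.8   
ACC-102 | 2324.82  
ACC-103 | 2673.5375
ACC-105 | 4563.2   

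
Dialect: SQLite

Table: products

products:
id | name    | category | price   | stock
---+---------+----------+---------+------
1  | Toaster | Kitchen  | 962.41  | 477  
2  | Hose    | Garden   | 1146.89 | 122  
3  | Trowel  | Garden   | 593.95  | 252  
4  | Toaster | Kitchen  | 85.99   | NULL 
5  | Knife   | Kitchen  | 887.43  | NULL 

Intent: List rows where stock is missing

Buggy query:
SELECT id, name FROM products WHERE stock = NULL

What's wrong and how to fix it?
Bug: '= NULL' is always unknown in SQL three-valued logic, so no rows match

Fix: Replace '= NULL' with 'IS NULL'

Corrected query:
SELECT id, name FROM products WHERE stock IS NULL

Result:
id | name   
---+--------
4  | Toaster
5  | Knife  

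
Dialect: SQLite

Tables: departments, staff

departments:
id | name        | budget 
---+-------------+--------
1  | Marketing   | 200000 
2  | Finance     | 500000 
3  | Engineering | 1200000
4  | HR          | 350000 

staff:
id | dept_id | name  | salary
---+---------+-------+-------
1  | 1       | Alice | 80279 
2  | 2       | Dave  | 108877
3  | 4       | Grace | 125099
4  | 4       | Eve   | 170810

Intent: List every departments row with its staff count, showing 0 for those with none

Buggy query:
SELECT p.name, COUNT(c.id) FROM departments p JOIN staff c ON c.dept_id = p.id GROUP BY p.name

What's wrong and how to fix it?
Bug: INNER JOIN drops departments rows that have no matching staff rows

Fix: Use LEFT JOIN so parents without children still appear (COUNT(c.id) gives 0)

Corrected query:
SELECT p.name, COUNT(c.id) FROM departments p LEFT JOIN staff c ON c.dept_id = p.id GROUP BY p.name

Result:
name        | COUNT(c.id)
------------+------------
Engineering | 0          
Finance     | 1          
HR          | 2          
Marketing   | 1          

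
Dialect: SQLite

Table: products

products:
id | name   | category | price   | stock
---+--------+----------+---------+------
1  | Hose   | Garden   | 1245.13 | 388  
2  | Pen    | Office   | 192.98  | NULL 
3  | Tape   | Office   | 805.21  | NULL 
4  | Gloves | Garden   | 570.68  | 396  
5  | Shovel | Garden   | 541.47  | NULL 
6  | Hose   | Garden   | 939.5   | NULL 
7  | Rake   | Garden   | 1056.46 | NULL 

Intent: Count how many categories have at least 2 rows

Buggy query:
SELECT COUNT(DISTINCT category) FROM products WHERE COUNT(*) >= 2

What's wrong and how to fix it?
Bug: COUNT(*) cannot appear in WHERE; the per-group count doesn't exist yet

Fix: Group first with HAVING COUNT(*) >= 2, then COUNT the resulting groups

Corrected query:
SELECT COUNT(*) FROM (SELECT category FROM products GROUP BY category HAVING COUNT(*) >= 2)

Result:
COUNT(*)
--------
2       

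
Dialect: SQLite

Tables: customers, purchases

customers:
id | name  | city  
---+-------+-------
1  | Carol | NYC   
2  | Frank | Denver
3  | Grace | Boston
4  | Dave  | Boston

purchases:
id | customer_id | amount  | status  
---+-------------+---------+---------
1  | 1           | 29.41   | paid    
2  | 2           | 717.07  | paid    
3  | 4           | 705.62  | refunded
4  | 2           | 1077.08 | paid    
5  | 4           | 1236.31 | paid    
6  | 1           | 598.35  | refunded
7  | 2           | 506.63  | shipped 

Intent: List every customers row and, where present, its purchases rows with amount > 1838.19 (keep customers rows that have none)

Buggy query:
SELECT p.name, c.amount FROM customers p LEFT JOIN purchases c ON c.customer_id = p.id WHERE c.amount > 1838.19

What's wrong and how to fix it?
Bug: A WHERE condition on the right-hand table after LEFT JOIN drops unmatched parents

Fix: Move the right-table condition into the ON clause so unmatched parents are kept

Corrected query:
SELECT p.name, c.amount FROM customers p LEFT JOIN purchases c ON c.customer_id = p.id AND c.amount > 1838.19

Result:
name  | amount
------+-------
Carol | NULL  
Frank | NULL  
Grace | NULL  
Dave  | NULL  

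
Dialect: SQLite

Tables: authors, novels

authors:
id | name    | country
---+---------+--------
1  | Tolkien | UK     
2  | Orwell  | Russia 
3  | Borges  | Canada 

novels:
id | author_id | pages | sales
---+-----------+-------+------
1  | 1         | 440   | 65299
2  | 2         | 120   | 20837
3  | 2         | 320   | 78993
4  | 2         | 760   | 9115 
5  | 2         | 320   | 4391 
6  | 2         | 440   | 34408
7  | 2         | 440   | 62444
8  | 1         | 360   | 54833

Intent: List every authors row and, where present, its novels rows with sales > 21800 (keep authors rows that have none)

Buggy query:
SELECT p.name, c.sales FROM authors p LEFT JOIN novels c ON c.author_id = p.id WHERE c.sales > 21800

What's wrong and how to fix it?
Bug: Filtering c.sales in WHERE discards the NULL rows produced by LEFT JOIN, turning it into an inner join

Fix: Put 'c.sales > 21800' in the JOIN's ON clause instead of WHERE

Corrected query:
SELECT p.name, c.sales FROM authors p LEFT JOIN novels c ON c.author_id = p.id AND c.sales > 21800

Result:
name    | sales
--------+------
Tolkien | 54833
Tolkien | 65299
Orwell  | 34408
Orwell  | 62444
Orwell  | 78993
Borges  | NULL 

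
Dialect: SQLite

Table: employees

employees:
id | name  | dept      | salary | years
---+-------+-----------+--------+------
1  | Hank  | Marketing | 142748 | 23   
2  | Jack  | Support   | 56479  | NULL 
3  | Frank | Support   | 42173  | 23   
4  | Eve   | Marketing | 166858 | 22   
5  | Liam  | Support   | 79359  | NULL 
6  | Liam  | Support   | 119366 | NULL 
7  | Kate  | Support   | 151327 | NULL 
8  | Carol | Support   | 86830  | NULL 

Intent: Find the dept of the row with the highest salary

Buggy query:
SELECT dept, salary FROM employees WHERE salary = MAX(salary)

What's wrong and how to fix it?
Bug: MAX(salary) is an aggregate and cannot be used directly in WHERE

Fix: Wrap MAX in a scalar subquery so WHERE compares against a single value

Corrected query:
SELECT dept, salary FROM employees WHERE salary = (SELECT MAX(salary) FROM employees)

Result:
dept      | salary
----------+-------
Marketing | 166858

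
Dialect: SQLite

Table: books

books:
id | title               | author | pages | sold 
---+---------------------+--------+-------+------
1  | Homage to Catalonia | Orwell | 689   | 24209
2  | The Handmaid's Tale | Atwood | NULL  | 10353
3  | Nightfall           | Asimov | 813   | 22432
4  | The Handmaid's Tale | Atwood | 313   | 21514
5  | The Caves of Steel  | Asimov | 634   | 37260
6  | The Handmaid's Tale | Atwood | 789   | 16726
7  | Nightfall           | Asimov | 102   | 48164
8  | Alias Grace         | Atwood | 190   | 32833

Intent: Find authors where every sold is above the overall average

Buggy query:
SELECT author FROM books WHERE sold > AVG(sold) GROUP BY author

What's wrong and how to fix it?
Bug: WHERE evaluates per row before aggregation, so AVG() is unavailable

Fix: Use a subquery for AVG and a HAVING MIN(...) filter so the condition holds for every row in the group

Corrected query:
SELECT author FROM books GROUP BY author HAVING MIN(sold) > (SELECT AVG(sold) FROM books)

Result:
(no rows)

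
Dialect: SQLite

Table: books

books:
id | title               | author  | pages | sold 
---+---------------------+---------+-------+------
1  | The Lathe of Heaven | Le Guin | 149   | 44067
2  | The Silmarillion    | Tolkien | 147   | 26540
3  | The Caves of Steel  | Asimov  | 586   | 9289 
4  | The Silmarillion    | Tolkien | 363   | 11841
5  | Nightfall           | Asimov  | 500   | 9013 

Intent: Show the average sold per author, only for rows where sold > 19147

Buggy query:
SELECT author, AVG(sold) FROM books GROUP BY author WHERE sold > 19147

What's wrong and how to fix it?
Bug: Row-level WHERE must come before GROUP BY in the clause order

Fix: Place WHERE between FROM and GROUP BY

Corrected query:
SELECT author, AVG(sold) FROM books WHERE sold > 19147 GROUP BY author

Result:
author  | AVG(sold)
--------+----------
Le Guin | 44067    
Tolkien | 26540    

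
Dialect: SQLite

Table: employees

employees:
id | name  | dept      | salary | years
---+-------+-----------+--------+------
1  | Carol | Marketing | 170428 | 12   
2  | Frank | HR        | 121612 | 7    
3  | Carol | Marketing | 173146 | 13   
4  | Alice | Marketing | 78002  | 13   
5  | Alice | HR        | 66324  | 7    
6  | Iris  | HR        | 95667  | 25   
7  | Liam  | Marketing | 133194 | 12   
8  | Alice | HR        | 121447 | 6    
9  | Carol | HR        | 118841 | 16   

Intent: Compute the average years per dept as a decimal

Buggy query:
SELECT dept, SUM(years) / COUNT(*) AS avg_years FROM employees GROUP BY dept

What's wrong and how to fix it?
Bug: SUM(years) and COUNT(*) are both integers; the division truncates the fractional part

Fix: Multiply by 1.0 (or CAST to REAL) to force floating-point division

Corrected query:
SELECT dept, SUM(years) * 1.0 / COUNT(*) AS avg_years FROM employees GROUP BY dept

Result:
dept      | avg_years
----------+----------
HR        | 12.2     
Marketing | 12.5     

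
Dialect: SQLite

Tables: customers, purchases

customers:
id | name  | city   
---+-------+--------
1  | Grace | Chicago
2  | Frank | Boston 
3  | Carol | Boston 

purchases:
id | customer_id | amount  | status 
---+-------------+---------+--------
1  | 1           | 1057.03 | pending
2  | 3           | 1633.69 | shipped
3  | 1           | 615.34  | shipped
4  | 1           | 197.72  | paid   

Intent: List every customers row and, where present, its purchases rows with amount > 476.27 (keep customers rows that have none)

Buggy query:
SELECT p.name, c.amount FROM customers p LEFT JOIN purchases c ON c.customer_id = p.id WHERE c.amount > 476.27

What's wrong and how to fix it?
Bug: Filtering c.amount in WHERE discards the NULL rows produced by LEFT JOIN, turning it into an inner join

Fix: Move the right-table condition into the ON clause so unmatched parents are kept

Corrected query:
SELECT p.name, c.amount FROM customers p LEFT JOIN purchases c ON c.customer_id = p.id AND c.amount > 476.27

Result:
name  | amount 
------+--------
Grace | 615.34 
Grace | 1057.03
Frank | NULL   
Carol | 1633.69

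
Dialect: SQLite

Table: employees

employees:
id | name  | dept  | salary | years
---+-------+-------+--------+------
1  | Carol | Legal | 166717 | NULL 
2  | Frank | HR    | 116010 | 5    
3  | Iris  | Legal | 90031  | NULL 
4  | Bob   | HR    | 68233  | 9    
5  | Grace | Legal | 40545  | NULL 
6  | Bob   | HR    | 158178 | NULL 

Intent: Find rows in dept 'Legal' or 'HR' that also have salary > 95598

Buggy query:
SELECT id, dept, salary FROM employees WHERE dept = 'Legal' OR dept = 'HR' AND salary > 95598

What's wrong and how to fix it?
Bug: AND binds tighter than OR, so this parses as dept = 'Legal' OR (dept = 'HR' AND salary > 95598)

Fix: Group the OR with parentheses (or use IN), then AND the threshold

Corrected query:
SELECT id, dept, salary FROM employees WHERE (dept = 'Legal' OR dept = 'HR') AND salary > 95598

Result:
id | dept  | salary
---+-------+-------
1  | Legal | 166717
2  | HR    | 116010
6  | HR    | 158178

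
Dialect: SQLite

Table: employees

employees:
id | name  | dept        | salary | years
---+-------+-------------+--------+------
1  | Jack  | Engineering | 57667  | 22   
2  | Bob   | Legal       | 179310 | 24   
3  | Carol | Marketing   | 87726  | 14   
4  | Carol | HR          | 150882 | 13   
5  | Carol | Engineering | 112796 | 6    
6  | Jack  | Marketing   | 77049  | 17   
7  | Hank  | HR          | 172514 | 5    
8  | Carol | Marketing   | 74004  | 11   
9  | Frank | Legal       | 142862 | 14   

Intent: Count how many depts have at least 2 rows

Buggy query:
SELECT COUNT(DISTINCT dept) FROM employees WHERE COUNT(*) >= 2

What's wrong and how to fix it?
Bug: COUNT(*) cannot appear in WHERE; the per-group count doesn't exist yet

Fix: Use a subquery that GROUPs and filters with HAVING, then count its rows

Corrected query:
SELECT COUNT(*) FROM (SELECT dept FROM employees GROUP BY dept HAVING COUNT(*) >= 2)

Result:
COUNT(*)
--------
4       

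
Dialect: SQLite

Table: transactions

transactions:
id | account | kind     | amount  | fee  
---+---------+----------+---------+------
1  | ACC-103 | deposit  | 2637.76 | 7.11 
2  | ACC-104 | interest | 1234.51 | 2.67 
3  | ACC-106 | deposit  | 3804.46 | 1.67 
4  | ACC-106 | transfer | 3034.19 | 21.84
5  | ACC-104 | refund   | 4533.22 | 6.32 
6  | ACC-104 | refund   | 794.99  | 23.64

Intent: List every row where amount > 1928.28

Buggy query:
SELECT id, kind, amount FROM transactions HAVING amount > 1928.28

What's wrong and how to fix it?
Bug: HAVING filters the output of aggregation, but this query has no GROUP BY and no aggregate functions, so SQLite rejects it (HAVING clause on a non-aggregate query); the condition here is per row

Fix: Use WHERE for row-level filtering

Corrected query:
SELECT id, kind, amount FROM transactions WHERE amount > 1928.28

Result:
id | kind     | amount 
---+----------+--------
1  | deposit  | 2637.76
3  | deposit  | 3804.46
4  | transfer | 3034.19
5  | refund   | 4533.22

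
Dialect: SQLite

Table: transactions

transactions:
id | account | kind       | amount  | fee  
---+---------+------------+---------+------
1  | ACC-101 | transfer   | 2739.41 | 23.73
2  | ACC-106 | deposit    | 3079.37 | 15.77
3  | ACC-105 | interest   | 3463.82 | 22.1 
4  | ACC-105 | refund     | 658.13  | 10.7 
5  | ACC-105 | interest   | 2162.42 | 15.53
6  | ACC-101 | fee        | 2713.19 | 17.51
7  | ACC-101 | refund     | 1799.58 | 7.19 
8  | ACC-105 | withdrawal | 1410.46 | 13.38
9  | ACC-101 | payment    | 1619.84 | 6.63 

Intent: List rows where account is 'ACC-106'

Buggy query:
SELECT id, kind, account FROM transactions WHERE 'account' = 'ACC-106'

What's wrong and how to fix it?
Bug: Single quotes denote string literals in SQL; the column name is being compared as a constant string

Fix: Reference the column as account without single quotes

Corrected query:
SELECT id, kind, account FROM transactions WHERE account = 'ACC-106'

Result:
id | kind    | account
---+---------+--------
2  | deposit | ACC-106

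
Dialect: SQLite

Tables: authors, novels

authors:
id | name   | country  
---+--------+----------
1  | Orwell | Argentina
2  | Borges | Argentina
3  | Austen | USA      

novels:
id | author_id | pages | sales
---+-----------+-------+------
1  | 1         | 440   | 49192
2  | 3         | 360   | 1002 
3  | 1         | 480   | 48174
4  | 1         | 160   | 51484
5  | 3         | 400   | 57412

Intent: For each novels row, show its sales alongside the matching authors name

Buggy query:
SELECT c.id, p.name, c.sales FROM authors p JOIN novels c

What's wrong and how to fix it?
Bug: JOIN with no ON clause produces a cartesian product; every novels row pairs with every authors row

Fix: Specify the join condition linking the foreign key to the parent id

Corrected query:
SELECT c.id, p.name, c.sales FROM authors p JOIN novels c ON c.author_id = p.id

Result:
id | name   | sales
---+--------+------
1  | Orwell | 49192
2  | Austen | 1002 
3  | Orwell | 48174
4  | Orwell | 51484
5  | Austen | 57412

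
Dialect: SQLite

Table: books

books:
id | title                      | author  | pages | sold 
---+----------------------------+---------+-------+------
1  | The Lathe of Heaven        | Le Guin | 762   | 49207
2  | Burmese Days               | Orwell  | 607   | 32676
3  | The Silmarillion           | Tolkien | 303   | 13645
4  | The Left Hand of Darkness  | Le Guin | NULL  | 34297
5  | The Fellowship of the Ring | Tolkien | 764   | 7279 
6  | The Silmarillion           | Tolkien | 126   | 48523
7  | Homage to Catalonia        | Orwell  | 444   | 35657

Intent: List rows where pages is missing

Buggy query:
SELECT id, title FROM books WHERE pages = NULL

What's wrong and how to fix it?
Bug: '= NULL' is always unknown in SQL three-valued logic, so no rows match

Fix: Replace '= NULL' with 'IS NULL'

Corrected query:
SELECT id, title FROM books WHERE pages IS NULL

Result:
id | title                    
---+--------------------------
4  | The Left Hand of Darkness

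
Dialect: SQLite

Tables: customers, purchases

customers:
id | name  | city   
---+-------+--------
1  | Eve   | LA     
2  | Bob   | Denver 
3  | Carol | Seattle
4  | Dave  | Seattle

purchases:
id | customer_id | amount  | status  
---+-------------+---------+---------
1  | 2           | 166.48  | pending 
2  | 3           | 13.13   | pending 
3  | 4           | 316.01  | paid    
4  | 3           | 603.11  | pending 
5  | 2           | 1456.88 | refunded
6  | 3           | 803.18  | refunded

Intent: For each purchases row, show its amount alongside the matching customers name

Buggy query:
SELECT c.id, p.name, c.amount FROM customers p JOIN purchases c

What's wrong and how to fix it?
Bug: Missing join condition: each purchases row is matched to all customers rows instead of just its own

Fix: Specify the join condition linking the foreign key to the parent id

Corrected query:
SELECT c.id, p.name, c.amount FROM customers p JOIN purchases c ON c.customer_id = p.id

Result:
id | name  | amount 
---+-------+--------
1  | Bob   | 166.48 
2  | Carol | 13.13  
3  | Dave  | 316.01 
4  | Carol | 603.11 
5  | Bob   | 1456.88
6  | Carol | 803.18 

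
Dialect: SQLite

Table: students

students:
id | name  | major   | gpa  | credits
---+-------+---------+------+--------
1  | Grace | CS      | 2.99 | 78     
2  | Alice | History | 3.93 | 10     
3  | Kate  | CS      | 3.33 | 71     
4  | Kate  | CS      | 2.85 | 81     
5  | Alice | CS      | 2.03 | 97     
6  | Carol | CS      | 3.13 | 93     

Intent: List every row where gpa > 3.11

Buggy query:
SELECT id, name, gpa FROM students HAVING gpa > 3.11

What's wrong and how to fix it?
Bug: This is a non-aggregate query (no GROUP BY, no aggregates), so in SQLite the HAVING clause is invalid here; a row-level condition belongs in WHERE

Fix: Use WHERE for row-level filtering

Corrected query:
SELECT id, name, gpa FROM students WHERE gpa > 3.11

Result:
id | name  | gpa 
---+-------+-----
2  | Alice | 3.93
3  | Kate  | 3.33
6  | Carol | 3.13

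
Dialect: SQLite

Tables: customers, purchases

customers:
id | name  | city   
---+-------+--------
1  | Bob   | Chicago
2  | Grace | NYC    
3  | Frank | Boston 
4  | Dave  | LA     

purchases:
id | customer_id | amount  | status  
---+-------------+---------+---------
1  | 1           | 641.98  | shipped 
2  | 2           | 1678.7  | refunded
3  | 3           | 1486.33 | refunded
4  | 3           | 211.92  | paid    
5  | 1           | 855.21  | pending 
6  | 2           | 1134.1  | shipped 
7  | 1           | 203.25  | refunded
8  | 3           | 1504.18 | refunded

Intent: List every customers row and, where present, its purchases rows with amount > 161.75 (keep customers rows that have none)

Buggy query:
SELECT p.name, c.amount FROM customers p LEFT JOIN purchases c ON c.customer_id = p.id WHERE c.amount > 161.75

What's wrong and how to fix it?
Bug: Filtering c.amount in WHERE discards the NULL rows produced by LEFT JOIN, turning it into an inner join

Fix: Put 'c.amount > 161.75' in the JOIN's ON clause instead of WHERE

Corrected query:
SELECT p.name, c.amount FROM customers p LEFT JOIN purchases c ON c.customer_id = p.id AND c.amount > 161.75

Result:
name  | amount 
------+--------
Bob   | 203.25 
Bob   | 641.98 
Bob   | 855.21 
Grace | 1134.1 
Grace | 1678.7 
Frank | 211.92 
Frank | 1486.33
Frank | 1504.18
Dave  | NULL   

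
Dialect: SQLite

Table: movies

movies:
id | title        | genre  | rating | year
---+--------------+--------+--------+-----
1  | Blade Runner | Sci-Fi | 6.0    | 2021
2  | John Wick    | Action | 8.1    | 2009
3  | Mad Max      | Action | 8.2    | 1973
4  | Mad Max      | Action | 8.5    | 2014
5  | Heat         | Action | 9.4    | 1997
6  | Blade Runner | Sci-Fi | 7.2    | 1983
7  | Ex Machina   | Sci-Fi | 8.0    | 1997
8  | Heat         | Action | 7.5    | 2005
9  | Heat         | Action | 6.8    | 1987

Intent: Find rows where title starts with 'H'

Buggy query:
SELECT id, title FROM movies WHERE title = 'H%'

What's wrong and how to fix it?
Bug: Wildcards only work with LIKE; '=' treats '%' as a literal character

Fix: Replace '=' with LIKE so 'H%' is treated as a pattern

Corrected query:
SELECT id, title FROM movies WHERE title LIKE 'H%'

Result:
id | title
---+------
5  | Heat 
8  | Heat 
9  | Heat 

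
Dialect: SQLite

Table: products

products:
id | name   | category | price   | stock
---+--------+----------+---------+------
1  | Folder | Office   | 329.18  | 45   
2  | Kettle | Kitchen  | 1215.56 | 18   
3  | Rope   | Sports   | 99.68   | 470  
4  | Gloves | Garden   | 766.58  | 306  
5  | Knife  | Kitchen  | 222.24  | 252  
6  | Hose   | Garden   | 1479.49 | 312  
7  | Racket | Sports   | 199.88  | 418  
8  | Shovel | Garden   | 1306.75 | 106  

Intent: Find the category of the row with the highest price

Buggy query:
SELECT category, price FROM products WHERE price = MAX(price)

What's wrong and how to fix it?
Bug: WHERE is evaluated per row; an aggregate over the whole table isn't defined there

Fix: Wrap MAX in a scalar subquery so WHERE compares against a single value

Corrected query:
SELECT category, price FROM products WHERE price = (SELECT MAX(price) FROM products)

Result:
category | price  
---------+--------
Garden   | 1479.49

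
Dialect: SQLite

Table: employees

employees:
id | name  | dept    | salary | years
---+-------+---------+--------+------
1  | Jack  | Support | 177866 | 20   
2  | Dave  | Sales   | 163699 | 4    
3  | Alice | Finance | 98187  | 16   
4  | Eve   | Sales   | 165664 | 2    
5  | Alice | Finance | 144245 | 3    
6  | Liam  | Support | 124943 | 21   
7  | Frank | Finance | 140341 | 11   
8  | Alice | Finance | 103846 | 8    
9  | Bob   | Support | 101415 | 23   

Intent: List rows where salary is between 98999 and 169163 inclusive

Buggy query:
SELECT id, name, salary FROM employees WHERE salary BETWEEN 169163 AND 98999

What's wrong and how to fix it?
Bug: The bounds are reversed; BETWEEN a AND b requires a <= b to match anything

Fix: Swap the bounds so the smaller value comes first

Corrected query:
SELECT id, name, salary FROM employees WHERE salary BETWEEN 98999 AND 169163

Result:
id | name  | salary
---+-------+-------
2  | Dave  | 163699
4  | Eve   | 165664
5  | Alice | 144245
6  | Liam  | 124943
7  | Frank | 140341
8  | Alice | 103846
9  | Bob   | 101415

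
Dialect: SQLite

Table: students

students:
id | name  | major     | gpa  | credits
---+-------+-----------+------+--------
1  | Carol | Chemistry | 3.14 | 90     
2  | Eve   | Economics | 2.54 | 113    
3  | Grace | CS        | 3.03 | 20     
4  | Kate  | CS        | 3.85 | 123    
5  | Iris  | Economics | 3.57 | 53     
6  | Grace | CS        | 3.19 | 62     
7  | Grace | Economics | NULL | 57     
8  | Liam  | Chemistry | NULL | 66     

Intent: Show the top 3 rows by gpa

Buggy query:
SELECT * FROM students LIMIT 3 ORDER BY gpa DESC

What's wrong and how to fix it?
Bug: LIMIT must come after ORDER BY

Fix: Sort with ORDER BY, then apply LIMIT

Corrected query:
SELECT * FROM students ORDER BY gpa DESC LIMIT 3

Result:
id | name  | major     | gpa  | credits
---+-------+-----------+------+--------
4  | Kate  | CS        | 3.85 | 123    
5  | Iris  | Economics | 3.57 | 53     
6  | Grace | CS        | 3.19 | 62     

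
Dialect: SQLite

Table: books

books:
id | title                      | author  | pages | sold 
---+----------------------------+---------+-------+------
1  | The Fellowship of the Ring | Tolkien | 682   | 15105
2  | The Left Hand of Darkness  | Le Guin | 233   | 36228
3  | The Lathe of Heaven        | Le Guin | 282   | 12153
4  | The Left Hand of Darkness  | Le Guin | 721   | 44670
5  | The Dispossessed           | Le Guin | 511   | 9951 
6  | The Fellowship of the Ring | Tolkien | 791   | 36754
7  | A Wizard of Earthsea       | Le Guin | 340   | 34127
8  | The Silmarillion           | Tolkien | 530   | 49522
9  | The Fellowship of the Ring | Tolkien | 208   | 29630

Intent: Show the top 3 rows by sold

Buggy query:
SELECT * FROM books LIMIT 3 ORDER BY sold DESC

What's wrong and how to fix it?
Bug: LIMIT must come after ORDER BY

Fix: Sort with ORDER BY, then apply LIMIT

Corrected query:
SELECT * FROM books ORDER BY sold DESC LIMIT 3

Result:
id | title                      | author  | pages | sold 
---+----------------------------+---------+-------+------
8  | The Silmarillion           | Tolkien | 530   | 49522
4  | The Left Hand of Darkness  | Le Guin | 721   | 44670
6  | The Fellowship of the Ring | Tolkien | 791   | 36754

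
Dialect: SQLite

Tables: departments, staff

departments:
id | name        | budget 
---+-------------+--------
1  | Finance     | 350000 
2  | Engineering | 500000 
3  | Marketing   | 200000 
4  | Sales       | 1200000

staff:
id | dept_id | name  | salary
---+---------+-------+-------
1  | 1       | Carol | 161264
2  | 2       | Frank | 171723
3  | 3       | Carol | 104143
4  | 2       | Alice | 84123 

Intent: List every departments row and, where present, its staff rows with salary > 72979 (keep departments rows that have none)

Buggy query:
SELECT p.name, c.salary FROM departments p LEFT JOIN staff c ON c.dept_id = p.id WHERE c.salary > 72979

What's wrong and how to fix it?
Bug: Filtering c.salary in WHERE discards the NULL rows produced by LEFT JOIN, turning it into an inner join

Fix: Move the right-table condition into the ON clause so unmatched parents are kept

Corrected query:
SELECT p.name, c.salary FROM departments p LEFT JOIN staff c ON c.dept_id = p.id AND c.salary > 72979

Result:
name        | salary
------------+-------
Finance     | 161264
Engineering | 84123 
Engineering | 171723
Marketing   | 104143
Sales       | NULL  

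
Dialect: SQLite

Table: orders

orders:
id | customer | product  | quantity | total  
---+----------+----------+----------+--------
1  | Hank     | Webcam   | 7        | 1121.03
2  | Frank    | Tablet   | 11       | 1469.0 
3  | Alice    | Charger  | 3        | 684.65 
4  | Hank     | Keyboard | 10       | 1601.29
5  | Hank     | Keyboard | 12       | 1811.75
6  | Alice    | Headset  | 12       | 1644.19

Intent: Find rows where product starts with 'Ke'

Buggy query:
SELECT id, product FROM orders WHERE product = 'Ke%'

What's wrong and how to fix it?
Bug: Wildcards only work with LIKE; '=' treats '%' as a literal character

Fix: Use LIKE for wildcard pattern matching

Corrected query:
SELECT id, product FROM orders WHERE product LIKE 'Ke%'

Result:
id | product 
---+---------
4  | Keyboard
5  | Keyboard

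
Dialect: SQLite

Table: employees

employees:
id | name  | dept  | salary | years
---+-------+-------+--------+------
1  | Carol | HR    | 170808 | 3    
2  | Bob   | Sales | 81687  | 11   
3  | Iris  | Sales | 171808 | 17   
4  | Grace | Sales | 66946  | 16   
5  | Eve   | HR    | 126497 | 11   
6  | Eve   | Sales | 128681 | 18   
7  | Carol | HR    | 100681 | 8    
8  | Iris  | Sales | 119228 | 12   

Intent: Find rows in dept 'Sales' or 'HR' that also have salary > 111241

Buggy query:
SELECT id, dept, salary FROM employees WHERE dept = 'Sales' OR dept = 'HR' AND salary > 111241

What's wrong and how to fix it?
Bug: Without parentheses, AND is evaluated before OR, so the salary filter only applies to the 'HR' branch

Fix: Add parentheses around the OR so the AND applies to both alternatives

Corrected query:
SELECT id, dept, salary FROM employees WHERE (dept = 'Sales' OR dept = 'HR') AND salary > 111241

Result:
id | dept  | salary
---+-------+-------
1  | HR    | 170808
3  | Sales | 171808
5  | HR    | 126497
6  | Sales | 128681
8  | Sales | 119228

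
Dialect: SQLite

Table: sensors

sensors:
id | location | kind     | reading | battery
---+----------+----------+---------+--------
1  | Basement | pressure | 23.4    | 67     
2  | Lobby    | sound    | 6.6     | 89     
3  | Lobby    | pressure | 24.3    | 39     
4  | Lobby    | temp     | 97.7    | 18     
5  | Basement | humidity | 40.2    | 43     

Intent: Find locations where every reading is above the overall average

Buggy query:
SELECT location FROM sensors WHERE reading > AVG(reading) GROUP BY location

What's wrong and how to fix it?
Bug: WHERE evaluates per row before aggregation, so AVG() is unavailable

Fix: Compute the overall average in a scalar subquery and compare each group's MIN against it in HAVING

Corrected query:
SELECT location FROM sensors GROUP BY location HAVING MIN(reading) > (SELECT AVG(reading) FROM sensors)

Result:
(no rows)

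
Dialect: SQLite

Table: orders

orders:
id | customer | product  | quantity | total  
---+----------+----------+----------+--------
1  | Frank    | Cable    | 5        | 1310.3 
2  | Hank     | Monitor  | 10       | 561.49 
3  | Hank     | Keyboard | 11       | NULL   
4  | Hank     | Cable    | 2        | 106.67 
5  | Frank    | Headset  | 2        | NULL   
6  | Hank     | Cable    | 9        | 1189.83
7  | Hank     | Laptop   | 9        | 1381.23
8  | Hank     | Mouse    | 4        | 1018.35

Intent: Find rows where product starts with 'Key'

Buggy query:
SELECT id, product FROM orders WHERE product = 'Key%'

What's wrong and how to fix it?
Bug: Wildcards only work with LIKE; '=' treats '%' as a literal character

Fix: Replace '=' with LIKE so 'Key%' is treated as a pattern

Corrected query:
SELECT id, product FROM orders WHERE product LIKE 'Key%'

Result:
id | product 
---+---------
3  | Keyboard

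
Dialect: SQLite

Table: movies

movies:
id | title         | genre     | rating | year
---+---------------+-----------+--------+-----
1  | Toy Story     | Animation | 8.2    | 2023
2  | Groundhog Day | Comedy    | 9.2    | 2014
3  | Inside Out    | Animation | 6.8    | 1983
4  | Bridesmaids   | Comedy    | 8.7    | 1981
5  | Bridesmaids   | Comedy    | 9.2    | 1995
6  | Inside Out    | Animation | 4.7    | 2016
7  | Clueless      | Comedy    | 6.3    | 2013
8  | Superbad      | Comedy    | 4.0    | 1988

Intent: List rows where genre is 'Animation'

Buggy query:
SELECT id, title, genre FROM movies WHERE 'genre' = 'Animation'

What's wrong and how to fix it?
Bug: Single quotes denote string literals in SQL; the column name is being compared as a constant string

Fix: Reference the column as genre without single quotes

Corrected query:
SELECT id, title, genre FROM movies WHERE genre = 'Animation'

Result:
id | title      | genre    
---+------------+----------
1  | Toy Story  | Animation
3  | Inside Out | Animation
6  | Inside Out | Animation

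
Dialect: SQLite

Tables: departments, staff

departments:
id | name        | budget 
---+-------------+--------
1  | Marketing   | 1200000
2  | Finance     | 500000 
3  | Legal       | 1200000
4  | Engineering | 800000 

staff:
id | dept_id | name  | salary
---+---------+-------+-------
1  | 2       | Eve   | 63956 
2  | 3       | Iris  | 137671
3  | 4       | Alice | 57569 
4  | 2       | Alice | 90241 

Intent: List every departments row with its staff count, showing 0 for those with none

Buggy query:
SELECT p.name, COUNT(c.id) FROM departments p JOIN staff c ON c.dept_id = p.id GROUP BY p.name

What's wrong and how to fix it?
Bug: An inner join excludes parents with zero children

Fix: Use LEFT JOIN so parents without children still appear (COUNT(c.id) gives 0)

Corrected query:
SELECT p.name, COUNT(c.id) FROM departments p LEFT JOIN staff c ON c.dept_id = p.id GROUP BY p.name

Result:
name        | COUNT(c.id)
------------+------------
Engineering | 1          
Finance     | 2          
Legal       | 1          
Marketing   | 0          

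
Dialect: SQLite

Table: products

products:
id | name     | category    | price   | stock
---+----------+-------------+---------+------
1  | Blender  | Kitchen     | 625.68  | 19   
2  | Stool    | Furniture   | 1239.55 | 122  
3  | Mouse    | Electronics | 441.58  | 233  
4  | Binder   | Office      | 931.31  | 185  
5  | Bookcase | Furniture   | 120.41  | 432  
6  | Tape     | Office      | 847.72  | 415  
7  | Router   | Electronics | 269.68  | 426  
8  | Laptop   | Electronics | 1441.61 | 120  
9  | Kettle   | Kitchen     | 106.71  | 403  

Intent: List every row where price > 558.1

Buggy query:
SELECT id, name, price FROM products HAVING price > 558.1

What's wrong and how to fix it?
Bug: This is a non-aggregate query (no GROUP BY, no aggregates), so in SQLite the HAVING clause is invalid here; a row-level condition belongs in WHERE

Fix: Replace HAVING with WHERE since the condition applies to individual rows

Corrected query:
SELECT id, name, price FROM products WHERE price > 558.1

Result:
id | name    | price  
---+---------+--------
1  | Blender | 625.68 
2  | Stool   | 1239.55
4  | Binder  | 931.31 
6  | Tape    | 847.72 
8  | Laptop  | 1441.61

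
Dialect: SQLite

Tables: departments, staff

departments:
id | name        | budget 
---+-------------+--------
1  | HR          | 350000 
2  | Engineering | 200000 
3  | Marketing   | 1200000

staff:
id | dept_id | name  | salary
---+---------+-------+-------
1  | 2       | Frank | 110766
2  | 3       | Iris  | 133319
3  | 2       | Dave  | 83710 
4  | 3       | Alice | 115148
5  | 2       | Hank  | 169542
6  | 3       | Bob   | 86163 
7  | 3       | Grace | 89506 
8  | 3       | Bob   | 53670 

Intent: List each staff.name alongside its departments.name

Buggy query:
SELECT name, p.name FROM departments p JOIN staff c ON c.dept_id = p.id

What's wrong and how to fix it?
Bug: Both tables have a 'name' column; the unqualified reference is ambiguous

Fix: Prefix ambiguous columns with the table alias

Corrected query:
SELECT c.name, p.name FROM departments p JOIN staff c ON c.dept_id = p.id

Result:
name  | name       
------+------------
Frank | Engineering
Iris  | Marketing  
Dave  | Engineering
Alice | Marketing  
Hank  | Engineering
Bob   | Marketing  
Grace | Marketing  
Bob   | Marketing  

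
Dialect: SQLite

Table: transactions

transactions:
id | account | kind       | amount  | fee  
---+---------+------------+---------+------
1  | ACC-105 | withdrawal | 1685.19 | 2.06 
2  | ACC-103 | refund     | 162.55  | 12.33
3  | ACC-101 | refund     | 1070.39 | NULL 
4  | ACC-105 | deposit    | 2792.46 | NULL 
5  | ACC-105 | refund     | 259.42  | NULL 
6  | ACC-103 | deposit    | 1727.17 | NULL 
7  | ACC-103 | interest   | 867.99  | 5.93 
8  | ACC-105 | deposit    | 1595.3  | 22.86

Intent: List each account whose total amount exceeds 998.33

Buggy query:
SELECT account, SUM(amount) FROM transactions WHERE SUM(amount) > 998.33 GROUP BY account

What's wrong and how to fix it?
Bug: Aggregate functions cannot appear in a WHERE clause

Fix: Move the aggregate condition to a HAVING clause

Corrected query:
SELECT account, SUM(amount) FROM transactions GROUP BY account HAVING SUM(amount) > 998.33

Result:
account | SUM(amount)
--------+------------
ACC-101 | 1070.39    
ACC-103 | 2757.71    
ACC-105 | 6332.37    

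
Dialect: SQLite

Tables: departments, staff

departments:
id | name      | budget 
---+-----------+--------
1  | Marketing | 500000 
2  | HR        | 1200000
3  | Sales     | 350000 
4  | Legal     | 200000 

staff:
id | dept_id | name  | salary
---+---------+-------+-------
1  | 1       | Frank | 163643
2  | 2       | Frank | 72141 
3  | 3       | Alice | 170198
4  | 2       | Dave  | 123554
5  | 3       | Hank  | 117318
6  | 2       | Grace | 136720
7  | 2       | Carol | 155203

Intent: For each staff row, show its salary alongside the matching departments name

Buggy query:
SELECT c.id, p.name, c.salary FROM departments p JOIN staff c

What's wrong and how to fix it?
Bug: Missing join condition: each staff row is matched to all departments rows instead of just its own

Fix: Specify the join condition linking the foreign key to the parent id

Corrected query:
SELECT c.id, p.name, c.salary FROM departments p JOIN staff c ON c.dept_id = p.id

Result:
id | name      | salary
---+-----------+-------
1  | Marketing | 163643
2  | HR        | 72141 
3  | Sales     | 170198
4  | HR        | 123554
5  | Sales     | 117318
6  | HR        | 136720
7  | HR        | 155203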